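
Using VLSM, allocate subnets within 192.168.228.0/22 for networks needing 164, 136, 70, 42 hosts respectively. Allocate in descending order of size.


164 hosts -> /24 (254 usable): 192.168.228.0/24
136 hosts -> /24 (254 usable): 192.168.229.0/24
70 hosts -> /25 (126 usable): 192.168.230.0/25
42 hosts -> /26 (62 usable): 192.168.230.128/26
Allocation: 192.168.228.0/24 (164 hosts, 254 usable); 192.168.229.0/24 (136 hosts, 254 usable); 192.168.230.0/25 (70 hosts, 126 usable); 192.168.230.128/26 (42 hosts, 62 usable)


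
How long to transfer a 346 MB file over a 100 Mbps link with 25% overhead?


Effective throughput = 100 * (1 - 25/100) = 75 Mbps
File size in Mb = 346 * 8 = 2768 Mb
Time = 2768 / 75
Time = 36.9067 seconds


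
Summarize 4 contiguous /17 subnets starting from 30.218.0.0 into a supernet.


Original prefix: /17
Number of subnets: 4 = 2^2
New prefix = 17 - 2 = 15
Supernet: 30.218.0.0/15


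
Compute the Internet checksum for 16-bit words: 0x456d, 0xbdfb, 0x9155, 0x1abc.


Sum all words (with carry folding):
+ 0x456d = 0x456d
+ 0xbdfb = 0x0369
+ 0x9155 = 0x94be
+ 0x1abc = 0xaf7a
One's complement: ~0xaf7a
Checksum = 0x5085


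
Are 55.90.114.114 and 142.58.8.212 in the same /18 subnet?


Mask: 255.255.192.0
55.90.114.114 AND mask = 55.90.64.0
142.58.8.212 AND mask = 142.58.0.0
No, different subnets (55.90.64.0 vs 142.58.0.0)


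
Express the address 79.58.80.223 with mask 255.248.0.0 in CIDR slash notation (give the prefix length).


Binary: 11111111.11111000.00000000.00000000
Count leading 1s
Prefix: /13


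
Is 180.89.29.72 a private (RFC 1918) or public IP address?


RFC 1918 private ranges:
  10.0.0.0/8 (10.0.0.0 - 10.255.255.255)
  172.16.0.0/12 (172.16.0.0 - 172.31.255.255)
  192.168.0.0/16 (192.168.0.0 - 192.168.255.255)
Public (not in any RFC 1918 range)


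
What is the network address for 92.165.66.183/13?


IP:   01011100.10100101.01000010.10110111
Mask: 11111111.11111000.00000000.00000000
AND operation:
Net:  01011100.10100000.00000000.00000000
Network: 92.160.0.0/13


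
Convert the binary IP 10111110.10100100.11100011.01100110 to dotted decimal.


10111110 = 190
10100100 = 164
11100011 = 227
01100110 = 102
IP: 190.164.227.102


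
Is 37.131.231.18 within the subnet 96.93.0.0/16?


Subnet network: 96.93.0.0
Test IP AND mask: 37.131.0.0
No, 37.131.231.18 is not in 96.93.0.0/16


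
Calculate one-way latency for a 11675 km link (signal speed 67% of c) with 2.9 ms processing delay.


Speed = 0.67 * 3e5 km/s = 201000 km/s
Propagation delay = 11675 / 201000 = 0.0581 s = 58.0846 ms
Processing delay = 2.9 ms
Total one-way latency = 60.9846 ms


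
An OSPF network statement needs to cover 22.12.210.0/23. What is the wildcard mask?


Subnet mask: 255.255.254.0
Wildcard = 255.255.255.255 - subnet mask
255 - 255 = 0
255 - 255 = 0
255 - 254 = 1
255 - 0 = 255
Wildcard: 0.0.1.255


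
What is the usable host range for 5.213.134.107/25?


Network: 5.213.134.0
Broadcast: 5.213.134.127
First usable = network + 1
Last usable = broadcast - 1
Range: 5.213.134.1 to 5.213.134.126


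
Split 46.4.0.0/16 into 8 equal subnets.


New prefix = 16 + 3 = 19
Each subnet has 8192 addresses
  46.4.0.0/19
  46.4.32.0/19
  46.4.64.0/19
  46.4.96.0/19
  46.4.128.0/19
  46.4.160.0/19
  46.4.192.0/19
  46.4.224.0/19
Subnets: 46.4.0.0/19, 46.4.32.0/19, 46.4.64.0/19, 46.4.96.0/19, 46.4.128.0/19, 46.4.160.0/19, 46.4.192.0/19, 46.4.224.0/19


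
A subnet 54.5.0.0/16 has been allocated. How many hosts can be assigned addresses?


Host bits = 32 - 16 = 16
Total addresses = 2^16 = 65536
Usable = total - 2 (network and broadcast)
Usable hosts: 65534


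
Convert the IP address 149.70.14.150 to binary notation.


149 = 10010101
70 = 01000110
14 = 00001110
150 = 10010110
Binary: 10010101.01000110.00001110.10010110


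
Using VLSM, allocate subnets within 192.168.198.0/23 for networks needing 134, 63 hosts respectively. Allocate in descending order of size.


134 hosts -> /24 (254 usable): 192.168.198.0/24
63 hosts -> /25 (126 usable): 192.168.199.0/25
Allocation: 192.168.198.0/24 (134 hosts, 254 usable); 192.168.199.0/25 (63 hosts, 126 usable)


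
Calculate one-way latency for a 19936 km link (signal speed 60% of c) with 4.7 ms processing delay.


Speed = 0.6 * 3e5 km/s = 180000 km/s
Propagation delay = 19936 / 180000 = 0.1108 s = 110.7556 ms
Processing delay = 4.7 ms
Total one-way latency = 115.4556 ms


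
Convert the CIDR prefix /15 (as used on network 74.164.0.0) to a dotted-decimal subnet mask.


/15 means 15 network bits, 17 host bits
Binary: 11111111111111100000000000000000
Mask: 255.254.0.0


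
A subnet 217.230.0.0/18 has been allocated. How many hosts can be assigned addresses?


Host bits = 32 - 18 = 14
Total addresses = 2^14 = 16384
Usable = total - 2 (network and broadcast)
Usable hosts: 16382


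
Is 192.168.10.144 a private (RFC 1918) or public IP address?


RFC 1918 private ranges:
  10.0.0.0/8 (10.0.0.0 - 10.255.255.255)
  172.16.0.0/12 (172.16.0.0 - 172.31.255.255)
  192.168.0.0/16 (192.168.0.0 - 192.168.255.255)
Private (in 192.168.0.0/16)


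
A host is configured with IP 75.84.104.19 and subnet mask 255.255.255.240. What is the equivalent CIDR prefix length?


Binary: 11111111.11111111.11111111.11110000
Count leading 1s
Prefix: /28


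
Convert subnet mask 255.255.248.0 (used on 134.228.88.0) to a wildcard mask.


Subnet mask: 255.255.248.0
Wildcard = 255.255.255.255 - subnet mask
255 - 255 = 0
255 - 255 = 0
255 - 248 = 7
255 - 0 = 255
Wildcard: 0.0.7.255


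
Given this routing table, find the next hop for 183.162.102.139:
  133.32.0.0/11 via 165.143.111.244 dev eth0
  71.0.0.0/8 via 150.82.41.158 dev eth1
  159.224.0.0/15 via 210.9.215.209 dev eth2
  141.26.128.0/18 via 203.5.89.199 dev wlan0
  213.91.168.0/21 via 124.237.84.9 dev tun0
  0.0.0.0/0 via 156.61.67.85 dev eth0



Longest prefix match for 183.162.102.139:
  /11 133.32.0.0: no
  /8 71.0.0.0: no
  /15 159.224.0.0: no
  /18 141.26.128.0: no
  /21 213.91.168.0: no
  /0 0.0.0.0: MATCH
Selected: next-hop 156.61.67.85 via eth0 (matched /0)


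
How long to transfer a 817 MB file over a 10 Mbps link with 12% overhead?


Effective throughput = 10 * (1 - 12/100) = 8.8 Mbps
File size in Mb = 817 * 8 = 6536 Mb
Time = 6536 / 8.8
Time = 742.7273 seconds


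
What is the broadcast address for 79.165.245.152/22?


Network: 79.165.244.0/22
Host bits = 10
Set all host bits to 1:
Broadcast: 79.165.247.255


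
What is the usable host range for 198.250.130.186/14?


Network: 198.248.0.0
Broadcast: 198.251.255.255
First usable = network + 1
Last usable = broadcast - 1
Range: 198.248.0.1 to 198.251.255.254


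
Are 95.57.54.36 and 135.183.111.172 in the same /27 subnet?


Mask: 255.255.255.224
95.57.54.36 AND mask = 95.57.54.32
135.183.111.172 AND mask = 135.183.111.160
No, different subnets (95.57.54.32 vs 135.183.111.160)


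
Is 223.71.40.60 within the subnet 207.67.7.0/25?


Subnet network: 207.67.7.0
Test IP AND mask: 223.71.40.0
No, 223.71.40.60 is not in 207.67.7.0/25


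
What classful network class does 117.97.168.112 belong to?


First octet: 117
Binary: 01110101
0xxxxxxx -> Class A (1-126)
Class A, default mask 255.0.0.0 (/8)


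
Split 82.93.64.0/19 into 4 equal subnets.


New prefix = 19 + 2 = 21
Each subnet has 2048 addresses
  82.93.64.0/21
  82.93.72.0/21
  82.93.80.0/21
  82.93.88.0/21
Subnets: 82.93.64.0/21, 82.93.72.0/21, 82.93.80.0/21, 82.93.88.0/21


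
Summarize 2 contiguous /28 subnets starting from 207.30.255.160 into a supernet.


Original prefix: /28
Number of subnets: 2 = 2^1
New prefix = 28 - 1 = 27
Supernet: 207.30.255.160/27


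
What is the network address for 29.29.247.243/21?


IP:   00011101.00011101.11110111.11110011
Mask: 11111111.11111111.11111000.00000000
AND operation:
Net:  00011101.00011101.11110000.00000000
Network: 29.29.240.0/21


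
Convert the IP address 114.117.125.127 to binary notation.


114 = 01110010
117 = 01110101
125 = 01111101
127 = 01111111
Binary: 01110010.01110101.01111101.01111111


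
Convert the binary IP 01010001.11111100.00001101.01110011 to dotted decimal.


01010001 = 81
11111100 = 252
00001101 = 13
01110011 = 115
IP: 81.252.13.115


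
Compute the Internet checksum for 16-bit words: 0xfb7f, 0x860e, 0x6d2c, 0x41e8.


Sum all words (with carry folding):
+ 0xfb7f = 0xfb7f
+ 0x860e = 0x818e
+ 0x6d2c = 0xeeba
+ 0x41e8 = 0x30a3
One's complement: ~0x30a3
Checksum = 0xcf5c


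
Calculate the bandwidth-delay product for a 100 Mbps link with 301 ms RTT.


BDP = bandwidth * RTT
= 100 Mbps * 301 ms
= 100 * 1e6 * 301 / 1000 bits
= 30100000 bits
= 3762500 bytes
= 3674.3164 KB
BDP = 30100000 bits (3762500 bytes)


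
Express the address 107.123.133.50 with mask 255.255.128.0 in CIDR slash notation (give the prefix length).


Binary: 11111111.11111111.10000000.00000000
Count leading 1s
Prefix: /17


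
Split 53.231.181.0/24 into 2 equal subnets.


New prefix = 24 + 1 = 25
Each subnet has 128 addresses
  53.231.181.0/25
  53.231.181.128/25
Subnets: 53.231.181.0/25, 53.231.181.128/25


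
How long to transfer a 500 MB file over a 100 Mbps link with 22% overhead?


Effective throughput = 100 * (1 - 22/100) = 78 Mbps
File size in Mb = 500 * 8 = 4000 Mb
Time = 4000 / 78
Time = 51.2821 seconds


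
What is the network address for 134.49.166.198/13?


IP:   10000110.00110001.10100110.11000110
Mask: 11111111.11111000.00000000.00000000
AND operation:
Net:  10000110.00110000.00000000.00000000
Network: 134.48.0.0/13


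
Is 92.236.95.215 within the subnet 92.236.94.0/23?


Subnet network: 92.236.94.0
Test IP AND mask: 92.236.94.0
Yes, 92.236.95.215 is in 92.236.94.0/23


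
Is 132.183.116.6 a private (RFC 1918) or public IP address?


RFC 1918 private ranges:
  10.0.0.0/8 (10.0.0.0 - 10.255.255.255)
  172.16.0.0/12 (172.16.0.0 - 172.31.255.255)
  192.168.0.0/16 (192.168.0.0 - 192.168.255.255)
Public (not in any RFC 1918 range)


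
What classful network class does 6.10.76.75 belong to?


First octet: 6
Binary: 00000110
0xxxxxxx -> Class A (1-126)
Class A, default mask 255.0.0.0 (/8)


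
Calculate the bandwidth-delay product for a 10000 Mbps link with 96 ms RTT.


BDP = bandwidth * RTT
= 10000 Mbps * 96 ms
= 10000 * 1e6 * 96 / 1000 bits
= 960000000 bits
= 120000000 bytes
= 117187.5 KB
BDP = 960000000 bits (120000000 bytes)


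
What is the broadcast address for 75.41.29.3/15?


Network: 75.40.0.0/15
Host bits = 17
Set all host bits to 1:
Broadcast: 75.41.255.255


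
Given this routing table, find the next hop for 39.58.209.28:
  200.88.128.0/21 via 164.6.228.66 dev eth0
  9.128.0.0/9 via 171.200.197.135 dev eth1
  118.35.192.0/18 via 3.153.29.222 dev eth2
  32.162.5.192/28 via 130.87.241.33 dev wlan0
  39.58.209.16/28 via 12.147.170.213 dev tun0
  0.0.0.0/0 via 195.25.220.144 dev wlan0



Longest prefix match for 39.58.209.28:
  /21 200.88.128.0: no
  /9 9.128.0.0: no
  /18 118.35.192.0: no
  /28 32.162.5.192: no
  /28 39.58.209.16: MATCH
  /0 0.0.0.0: MATCH
Selected: next-hop 12.147.170.213 via tun0 (matched /28)


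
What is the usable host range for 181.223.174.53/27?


Network: 181.223.174.32
Broadcast: 181.223.174.63
First usable = network + 1
Last usable = broadcast - 1
Range: 181.223.174.33 to 181.223.174.62


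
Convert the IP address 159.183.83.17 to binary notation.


159 = 10011111
183 = 10110111
83 = 01010011
17 = 00010001
Binary: 10011111.10110111.01010011.00010001


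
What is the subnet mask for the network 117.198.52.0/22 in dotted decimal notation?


/22 means 22 network bits, 10 host bits
Binary: 11111111111111111111110000000000
Mask: 255.255.252.0


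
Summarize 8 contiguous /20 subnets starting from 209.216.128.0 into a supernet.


Original prefix: /20
Number of subnets: 8 = 2^3
New prefix = 20 - 3 = 17
Supernet: 209.216.128.0/17


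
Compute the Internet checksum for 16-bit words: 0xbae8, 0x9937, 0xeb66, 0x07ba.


Sum all words (with carry folding):
+ 0xbae8 = 0xbae8
+ 0x9937 = 0x5420
+ 0xeb66 = 0x3f87
+ 0x07ba = 0x4741
One's complement: ~0x4741
Checksum = 0xb8be


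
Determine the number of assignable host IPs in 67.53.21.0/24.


Host bits = 32 - 24 = 8
Total addresses = 2^8 = 256
Usable = total - 2 (network and broadcast)
Usable hosts: 254


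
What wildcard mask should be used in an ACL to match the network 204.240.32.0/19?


Subnet mask: 255.255.224.0
Wildcard = 255.255.255.255 - subnet mask
255 - 255 = 0
255 - 255 = 0
255 - 224 = 31
255 - 0 = 255
Wildcard: 0.0.31.255


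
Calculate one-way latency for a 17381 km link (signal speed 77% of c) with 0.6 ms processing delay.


Speed = 0.77 * 3e5 km/s = 231000 km/s
Propagation delay = 17381 / 231000 = 0.0752 s = 75.2424 ms
Processing delay = 0.6 ms
Total one-way latency = 75.8424 ms


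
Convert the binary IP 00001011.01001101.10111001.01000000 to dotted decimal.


00001011 = 11
01001101 = 77
10111001 = 185
01000000 = 64
IP: 11.77.185.64


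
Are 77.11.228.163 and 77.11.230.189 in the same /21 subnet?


Mask: 255.255.248.0
77.11.228.163 AND mask = 77.11.224.0
77.11.230.189 AND mask = 77.11.224.0
Yes, same subnet (77.11.224.0)


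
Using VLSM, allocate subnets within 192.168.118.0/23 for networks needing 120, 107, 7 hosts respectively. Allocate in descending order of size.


120 hosts -> /25 (126 usable): 192.168.118.0/25
107 hosts -> /25 (126 usable): 192.168.118.128/25
7 hosts -> /28 (14 usable): 192.168.119.0/28
Allocation: 192.168.118.0/25 (120 hosts, 126 usable); 192.168.118.128/25 (107 hosts, 126 usable); 192.168.119.0/28 (7 hosts, 14 usable)


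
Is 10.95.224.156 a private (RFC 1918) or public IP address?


RFC 1918 private ranges:
  10.0.0.0/8 (10.0.0.0 - 10.255.255.255)
  172.16.0.0/12 (172.16.0.0 - 172.31.255.255)
  192.168.0.0/16 (192.168.0.0 - 192.168.255.255)
Private (in 10.0.0.0/8)


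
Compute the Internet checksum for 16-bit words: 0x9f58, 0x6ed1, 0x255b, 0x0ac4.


Sum all words (with carry folding):
+ 0x9f58 = 0x9f58
+ 0x6ed1 = 0x0e2a
+ 0x255b = 0x3385
+ 0x0ac4 = 0x3e49
One's complement: ~0x3e49
Checksum = 0xc1b6


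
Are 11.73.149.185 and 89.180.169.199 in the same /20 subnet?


Mask: 255.255.240.0
11.73.149.185 AND mask = 11.73.144.0
89.180.169.199 AND mask = 89.180.160.0
No, different subnets (11.73.144.0 vs 89.180.160.0)


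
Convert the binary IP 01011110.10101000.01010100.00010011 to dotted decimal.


01011110 = 94
10101000 = 168
01010100 = 84
00010011 = 19
IP: 94.168.84.19


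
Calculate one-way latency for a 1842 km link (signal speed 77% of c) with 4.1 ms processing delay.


Speed = 0.77 * 3e5 km/s = 231000 km/s
Propagation delay = 1842 / 231000 = 0.008 s = 7.974 ms
Processing delay = 4.1 ms
Total one-way latency = 12.074 ms


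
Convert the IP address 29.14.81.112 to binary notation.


29 = 00011101
14 = 00001110
81 = 01010001
112 = 01110000
Binary: 00011101.00001110.01010001.01110000


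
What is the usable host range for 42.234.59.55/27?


Network: 42.234.59.32
Broadcast: 42.234.59.63
First usable = network + 1
Last usable = broadcast - 1
Range: 42.234.59.33 to 42.234.59.62


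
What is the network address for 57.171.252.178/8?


IP:   00111001.10101011.11111100.10110010
Mask: 11111111.00000000.00000000.00000000
AND operation:
Net:  00111001.00000000.00000000.00000000
Network: 57.0.0.0/8


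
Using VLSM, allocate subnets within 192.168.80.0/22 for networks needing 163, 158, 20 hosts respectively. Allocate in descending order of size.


163 hosts -> /24 (254 usable): 192.168.80.0/24
158 hosts -> /24 (254 usable): 192.168.81.0/24
20 hosts -> /27 (30 usable): 192.168.82.0/27
Allocation: 192.168.80.0/24 (163 hosts, 254 usable); 192.168.81.0/24 (158 hosts, 254 usable); 192.168.82.0/27 (20 hosts, 30 usable)


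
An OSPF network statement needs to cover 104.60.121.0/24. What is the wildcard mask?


Subnet mask: 255.255.255.0
Wildcard = 255.255.255.255 - subnet mask
255 - 255 = 0
255 - 255 = 0
255 - 255 = 0
255 - 0 = 255
Wildcard: 0.0.0.255


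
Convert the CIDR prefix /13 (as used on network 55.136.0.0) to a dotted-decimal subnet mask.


/13 means 13 network bits, 19 host bits
Binary: 11111111111110000000000000000000
Mask: 255.248.0.0


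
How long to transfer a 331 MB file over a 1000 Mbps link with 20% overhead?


Effective throughput = 1000 * (1 - 20/100) = 800 Mbps
File size in Mb = 331 * 8 = 2648 Mb
Time = 2648 / 800
Time = 3.31 seconds


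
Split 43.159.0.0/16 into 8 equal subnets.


New prefix = 16 + 3 = 19
Each subnet has 8192 addresses
  43.159.0.0/19
  43.159.32.0/19
  43.159.64.0/19
  43.159.96.0/19
  43.159.128.0/19
  43.159.160.0/19
  43.159.192.0/19
  43.159.224.0/19
Subnets: 43.159.0.0/19, 43.159.32.0/19, 43.159.64.0/19, 43.159.96.0/19, 43.159.128.0/19, 43.159.160.0/19, 43.159.192.0/19, 43.159.224.0/19


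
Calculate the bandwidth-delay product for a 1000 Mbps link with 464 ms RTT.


BDP = bandwidth * RTT
= 1000 Mbps * 464 ms
= 1000 * 1e6 * 464 / 1000 bits
= 464000000 bits
= 58000000 bytes
= 56640.625 KB
BDP = 464000000 bits (58000000 bytes)


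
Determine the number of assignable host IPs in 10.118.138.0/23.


Host bits = 32 - 23 = 9
Total addresses = 2^9 = 512
Usable = total - 2 (network and broadcast)
Usable hosts: 510


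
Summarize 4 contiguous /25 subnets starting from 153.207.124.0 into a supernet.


Original prefix: /25
Number of subnets: 4 = 2^2
New prefix = 25 - 2 = 23
Supernet: 153.207.124.0/23


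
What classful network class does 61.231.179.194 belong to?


First octet: 61
Binary: 00111101
0xxxxxxx -> Class A (1-126)
Class A, default mask 255.0.0.0 (/8)


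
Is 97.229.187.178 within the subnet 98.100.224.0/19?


Subnet network: 98.100.224.0
Test IP AND mask: 97.229.160.0
No, 97.229.187.178 is not in 98.100.224.0/19


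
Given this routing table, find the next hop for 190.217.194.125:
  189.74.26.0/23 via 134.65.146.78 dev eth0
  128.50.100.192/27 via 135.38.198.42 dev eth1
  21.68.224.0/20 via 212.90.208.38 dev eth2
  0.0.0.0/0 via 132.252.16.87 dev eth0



Longest prefix match for 190.217.194.125:
  /23 189.74.26.0: no
  /27 128.50.100.192: no
  /20 21.68.224.0: no
  /0 0.0.0.0: MATCH
Selected: next-hop 132.252.16.87 via eth0 (matched /0)


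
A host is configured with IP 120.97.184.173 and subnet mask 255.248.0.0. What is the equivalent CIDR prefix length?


Binary: 11111111.11111000.00000000.00000000
Count leading 1s
Prefix: /13


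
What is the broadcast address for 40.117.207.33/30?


Network: 40.117.207.32/30
Host bits = 2
Set all host bits to 1:
Broadcast: 40.117.207.35


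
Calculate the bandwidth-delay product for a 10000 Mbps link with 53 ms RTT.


BDP = bandwidth * RTT
= 10000 Mbps * 53 ms
= 10000 * 1e6 * 53 / 1000 bits
= 530000000 bits
= 66250000 bytes
= 64697.2656 KB
BDP = 530000000 bits (66250000 bytes)


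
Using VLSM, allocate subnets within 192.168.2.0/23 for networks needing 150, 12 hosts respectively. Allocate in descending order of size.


150 hosts -> /24 (254 usable): 192.168.2.0/24
12 hosts -> /28 (14 usable): 192.168.3.0/28
Allocation: 192.168.2.0/24 (150 hosts, 254 usable); 192.168.3.0/28 (12 hosts, 14 usable)


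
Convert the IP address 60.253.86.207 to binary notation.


60 = 00111100
253 = 11111101
86 = 01010110
207 = 11001111
Binary: 00111100.11111101.01010110.11001111


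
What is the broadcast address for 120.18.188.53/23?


Network: 120.18.188.0/23
Host bits = 9
Set all host bits to 1:
Broadcast: 120.18.189.255


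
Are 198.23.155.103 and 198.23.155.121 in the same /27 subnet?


Mask: 255.255.255.224
198.23.155.103 AND mask = 198.23.155.96
198.23.155.121 AND mask = 198.23.155.96
Yes, same subnet (198.23.155.96)


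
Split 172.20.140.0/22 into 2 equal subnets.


New prefix = 22 + 1 = 23
Each subnet has 512 addresses
  172.20.140.0/23
  172.20.142.0/23
Subnets: 172.20.140.0/23, 172.20.142.0/23


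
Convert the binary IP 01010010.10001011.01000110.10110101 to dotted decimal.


01010010 = 82
10001011 = 139
01000110 = 70
10110101 = 181
IP: 82.139.70.181


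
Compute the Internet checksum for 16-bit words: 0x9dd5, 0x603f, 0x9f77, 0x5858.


Sum all words (with carry folding):
+ 0x9dd5 = 0x9dd5
+ 0x603f = 0xfe14
+ 0x9f77 = 0x9d8c
+ 0x5858 = 0xf5e4
One's complement: ~0xf5e4
Checksum = 0x0a1b


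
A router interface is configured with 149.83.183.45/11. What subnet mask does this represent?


/11 means 11 network bits, 21 host bits
Binary: 11111111111000000000000000000000
Mask: 255.224.0.0


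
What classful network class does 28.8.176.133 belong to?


First octet: 28
Binary: 00011100
0xxxxxxx -> Class A (1-126)
Class A, default mask 255.0.0.0 (/8)


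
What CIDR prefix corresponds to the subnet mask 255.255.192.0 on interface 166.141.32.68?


Binary: 11111111.11111111.11000000.00000000
Count leading 1s
Prefix: /18


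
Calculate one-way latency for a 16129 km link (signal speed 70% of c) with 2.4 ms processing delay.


Speed = 0.7 * 3e5 km/s = 210000 km/s
Propagation delay = 16129 / 210000 = 0.0768 s = 76.8048 ms
Processing delay = 2.4 ms
Total one-way latency = 79.2048 ms


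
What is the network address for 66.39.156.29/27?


IP:   01000010.00100111.10011100.00011101
Mask: 11111111.11111111.11111111.11100000
AND operation:
Net:  01000010.00100111.10011100.00000000
Network: 66.39.156.0/27


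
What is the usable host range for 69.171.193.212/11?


Network: 69.160.0.0
Broadcast: 69.191.255.255
First usable = network + 1
Last usable = broadcast - 1
Range: 69.160.0.1 to 69.191.255.254


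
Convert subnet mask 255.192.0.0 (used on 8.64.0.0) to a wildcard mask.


Subnet mask: 255.192.0.0
Wildcard = 255.255.255.255 - subnet mask
255 - 255 = 0
255 - 192 = 63
255 - 0 = 255
255 - 0 = 255
Wildcard: 0.63.255.255


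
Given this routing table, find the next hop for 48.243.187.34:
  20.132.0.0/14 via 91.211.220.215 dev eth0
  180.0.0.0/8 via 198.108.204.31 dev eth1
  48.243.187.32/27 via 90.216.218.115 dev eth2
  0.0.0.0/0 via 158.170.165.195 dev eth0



Longest prefix match for 48.243.187.34:
  /14 20.132.0.0: no
  /8 180.0.0.0: no
  /27 48.243.187.32: MATCH
  /0 0.0.0.0: MATCH
Selected: next-hop 90.216.218.115 via eth2 (matched /27)


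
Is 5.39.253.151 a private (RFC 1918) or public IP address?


RFC 1918 private ranges:
  10.0.0.0/8 (10.0.0.0 - 10.255.255.255)
  172.16.0.0/12 (172.16.0.0 - 172.31.255.255)
  192.168.0.0/16 (192.168.0.0 - 192.168.255.255)
Public (not in any RFC 1918 range)


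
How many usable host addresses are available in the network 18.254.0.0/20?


Host bits = 32 - 20 = 12
Total addresses = 2^12 = 4096
Usable = total - 2 (network and broadcast)
Usable hosts: 4094


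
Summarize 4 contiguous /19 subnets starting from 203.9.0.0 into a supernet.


Original prefix: /19
Number of subnets: 4 = 2^2
New prefix = 19 - 2 = 17
Supernet: 203.9.0.0/17


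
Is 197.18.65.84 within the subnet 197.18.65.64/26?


Subnet network: 197.18.65.64
Test IP AND mask: 197.18.65.64
Yes, 197.18.65.84 is in 197.18.65.64/26


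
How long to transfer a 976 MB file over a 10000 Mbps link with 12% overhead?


Effective throughput = 10000 * (1 - 12/100) = 8800 Mbps
File size in Mb = 976 * 8 = 7808 Mb
Time = 7808 / 8800
Time = 0.8873 seconds


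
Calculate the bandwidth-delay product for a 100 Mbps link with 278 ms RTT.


BDP = bandwidth * RTT
= 100 Mbps * 278 ms
= 100 * 1e6 * 278 / 1000 bits
= 27800000 bits
= 3475000 bytes
= 3393.5547 KB
BDP = 27800000 bits (3475000 bytes)


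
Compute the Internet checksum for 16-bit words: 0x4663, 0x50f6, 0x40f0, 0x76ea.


Sum all words (with carry folding):
+ 0x4663 = 0x4663
+ 0x50f6 = 0x9759
+ 0x40f0 = 0xd849
+ 0x76ea = 0x4f34
One's complement: ~0x4f34
Checksum = 0xb0cb


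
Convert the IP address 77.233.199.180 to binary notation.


77 = 01001101
233 = 11101001
199 = 11000111
180 = 10110100
Binary: 01001101.11101001.11000111.10110100


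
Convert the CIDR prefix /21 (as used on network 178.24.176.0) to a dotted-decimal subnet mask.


/21 means 21 network bits, 11 host bits
Binary: 11111111111111111111100000000000
Mask: 255.255.248.0


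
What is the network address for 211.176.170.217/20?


IP:   11010011.10110000.10101010.11011001
Mask: 11111111.11111111.11110000.00000000
AND operation:
Net:  11010011.10110000.10100000.00000000
Network: 211.176.160.0/20


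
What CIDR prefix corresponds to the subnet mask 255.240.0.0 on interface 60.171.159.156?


Binary: 11111111.11110000.00000000.00000000
Count leading 1s
Prefix: /12


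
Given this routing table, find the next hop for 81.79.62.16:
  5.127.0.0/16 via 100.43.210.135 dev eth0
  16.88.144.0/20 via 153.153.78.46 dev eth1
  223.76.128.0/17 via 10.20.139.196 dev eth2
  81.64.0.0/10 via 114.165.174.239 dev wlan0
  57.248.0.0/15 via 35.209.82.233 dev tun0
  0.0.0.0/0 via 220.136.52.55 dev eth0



Longest prefix match for 81.79.62.16:
  /16 5.127.0.0: no
  /20 16.88.144.0: no
  /17 223.76.128.0: no
  /10 81.64.0.0: MATCH
  /15 57.248.0.0: no
  /0 0.0.0.0: MATCH
Selected: next-hop 114.165.174.239 via wlan0 (matched /10)


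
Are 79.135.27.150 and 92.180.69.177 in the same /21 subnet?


Mask: 255.255.248.0
79.135.27.150 AND mask = 79.135.24.0
92.180.69.177 AND mask = 92.180.64.0
No, different subnets (79.135.24.0 vs 92.180.64.0)


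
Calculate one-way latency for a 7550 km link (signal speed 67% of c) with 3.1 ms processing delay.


Speed = 0.67 * 3e5 km/s = 201000 km/s
Propagation delay = 7550 / 201000 = 0.0376 s = 37.5622 ms
Processing delay = 3.1 ms
Total one-way latency = 40.6622 ms


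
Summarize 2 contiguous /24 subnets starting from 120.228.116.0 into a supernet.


Original prefix: /24
Number of subnets: 2 = 2^1
New prefix = 24 - 1 = 23
Supernet: 120.228.116.0/23


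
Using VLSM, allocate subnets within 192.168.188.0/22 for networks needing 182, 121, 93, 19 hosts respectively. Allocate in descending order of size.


182 hosts -> /24 (254 usable): 192.168.188.0/24
121 hosts -> /25 (126 usable): 192.168.189.0/25
93 hosts -> /25 (126 usable): 192.168.189.128/25
19 hosts -> /27 (30 usable): 192.168.190.0/27
Allocation: 192.168.188.0/24 (182 hosts, 254 usable); 192.168.189.0/25 (121 hosts, 126 usable); 192.168.189.128/25 (93 hosts, 126 usable); 192.168.190.0/27 (19 hosts, 30 usable)


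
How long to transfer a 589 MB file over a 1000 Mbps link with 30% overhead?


Effective throughput = 1000 * (1 - 30/100) = 700 Mbps
File size in Mb = 589 * 8 = 4712 Mb
Time = 4712 / 700
Time = 6.7314 seconds


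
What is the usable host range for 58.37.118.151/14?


Network: 58.36.0.0
Broadcast: 58.39.255.255
First usable = network + 1
Last usable = broadcast - 1
Range: 58.36.0.1 to 58.39.255.254


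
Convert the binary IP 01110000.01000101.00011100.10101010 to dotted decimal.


01110000 = 112
01000101 = 69
00011100 = 28
10101010 = 170
IP: 112.69.28.170


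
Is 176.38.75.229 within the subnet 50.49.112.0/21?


Subnet network: 50.49.112.0
Test IP AND mask: 176.38.72.0
No, 176.38.75.229 is not in 50.49.112.0/21


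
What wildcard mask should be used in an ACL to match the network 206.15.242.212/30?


Subnet mask: 255.255.255.252
Wildcard = 255.255.255.255 - subnet mask
255 - 255 = 0
255 - 255 = 0
255 - 255 = 0
255 - 252 = 3
Wildcard: 0.0.0.3


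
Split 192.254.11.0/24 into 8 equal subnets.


New prefix = 24 + 3 = 27
Each subnet has 32 addresses
  192.254.11.0/27
  192.254.11.32/27
  192.254.11.64/27
  192.254.11.96/27
  192.254.11.128/27
  192.254.11.160/27
  192.254.11.192/27
  192.254.11.224/27
Subnets: 192.254.11.0/27, 192.254.11.32/27, 192.254.11.64/27, 192.254.11.96/27, 192.254.11.128/27, 192.254.11.160/27, 192.254.11.192/27, 192.254.11.224/27


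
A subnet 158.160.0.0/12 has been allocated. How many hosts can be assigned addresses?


Host bits = 32 - 12 = 20
Total addresses = 2^20 = 1048576
Usable = total - 2 (network and broadcast)
Usable hosts: 1048574


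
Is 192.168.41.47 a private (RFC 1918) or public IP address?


RFC 1918 private ranges:
  10.0.0.0/8 (10.0.0.0 - 10.255.255.255)
  172.16.0.0/12 (172.16.0.0 - 172.31.255.255)
  192.168.0.0/16 (192.168.0.0 - 192.168.255.255)
Private (in 192.168.0.0/16)


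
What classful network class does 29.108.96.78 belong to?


First octet: 29
Binary: 00011101
0xxxxxxx -> Class A (1-126)
Class A, default mask 255.0.0.0 (/8)


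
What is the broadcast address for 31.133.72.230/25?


Network: 31.133.72.128/25
Host bits = 7
Set all host bits to 1:
Broadcast: 31.133.72.255


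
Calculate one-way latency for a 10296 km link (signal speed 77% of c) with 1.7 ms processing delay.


Speed = 0.77 * 3e5 km/s = 231000 km/s
Propagation delay = 10296 / 231000 = 0.0446 s = 44.5714 ms
Processing delay = 1.7 ms
Total one-way latency = 46.2714 ms


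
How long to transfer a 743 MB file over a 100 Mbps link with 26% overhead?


Effective throughput = 100 * (1 - 26/100) = 74 Mbps
File size in Mb = 743 * 8 = 5944 Mb
Time = 5944 / 74
Time = 80.3243 seconds


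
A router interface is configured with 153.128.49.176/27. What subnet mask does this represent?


/27 means 27 network bits, 5 host bits
Binary: 11111111111111111111111111100000
Mask: 255.255.255.224


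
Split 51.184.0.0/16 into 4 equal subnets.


New prefix = 16 + 2 = 18
Each subnet has 16384 addresses
  51.184.0.0/18
  51.184.64.0/18
  51.184.128.0/18
  51.184.192.0/18
Subnets: 51.184.0.0/18, 51.184.64.0/18, 51.184.128.0/18, 51.184.192.0/18


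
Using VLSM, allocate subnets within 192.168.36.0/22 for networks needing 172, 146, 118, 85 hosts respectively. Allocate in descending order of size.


172 hosts -> /24 (254 usable): 192.168.36.0/24
146 hosts -> /24 (254 usable): 192.168.37.0/24
118 hosts -> /25 (126 usable): 192.168.38.0/25
85 hosts -> /25 (126 usable): 192.168.38.128/25
Allocation: 192.168.36.0/24 (172 hosts, 254 usable); 192.168.37.0/24 (146 hosts, 254 usable); 192.168.38.0/25 (118 hosts, 126 usable); 192.168.38.128/25 (85 hosts, 126 usable)


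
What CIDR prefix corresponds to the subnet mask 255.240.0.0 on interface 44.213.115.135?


Binary: 11111111.11110000.00000000.00000000
Count leading 1s
Prefix: /12


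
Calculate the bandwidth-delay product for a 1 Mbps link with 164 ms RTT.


BDP = bandwidth * RTT
= 1 Mbps * 164 ms
= 1 * 1e6 * 164 / 1000 bits
= 164000 bits
= 20500 bytes
= 20.0195 KB
BDP = 164000 bits (20500 bytes)


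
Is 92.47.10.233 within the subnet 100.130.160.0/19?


Subnet network: 100.130.160.0
Test IP AND mask: 92.47.0.0
No, 92.47.10.233 is not in 100.130.160.0/19


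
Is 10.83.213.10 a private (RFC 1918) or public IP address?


RFC 1918 private ranges:
  10.0.0.0/8 (10.0.0.0 - 10.255.255.255)
  172.16.0.0/12 (172.16.0.0 - 172.31.255.255)
  192.168.0.0/16 (192.168.0.0 - 192.168.255.255)
Private (in 10.0.0.0/8)


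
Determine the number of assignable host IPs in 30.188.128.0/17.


Host bits = 32 - 17 = 15
Total addresses = 2^15 = 32768
Usable = total - 2 (network and broadcast)
Usable hosts: 32766


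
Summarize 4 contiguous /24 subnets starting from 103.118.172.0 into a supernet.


Original prefix: /24
Number of subnets: 4 = 2^2
New prefix = 24 - 2 = 22
Supernet: 103.118.172.0/22


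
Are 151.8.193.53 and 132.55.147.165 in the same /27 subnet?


Mask: 255.255.255.224
151.8.193.53 AND mask = 151.8.193.32
132.55.147.165 AND mask = 132.55.147.160
No, different subnets (151.8.193.32 vs 132.55.147.160)


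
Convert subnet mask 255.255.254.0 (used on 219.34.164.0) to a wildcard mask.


Subnet mask: 255.255.254.0
Wildcard = 255.255.255.255 - subnet mask
255 - 255 = 0
255 - 255 = 0
255 - 254 = 1
255 - 0 = 255
Wildcard: 0.0.1.255


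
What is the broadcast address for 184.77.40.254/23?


Network: 184.77.40.0/23
Host bits = 9
Set all host bits to 1:
Broadcast: 184.77.41.255


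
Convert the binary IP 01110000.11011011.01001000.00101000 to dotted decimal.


01110000 = 112
11011011 = 219
01001000 = 72
00101000 = 40
IP: 112.219.72.40


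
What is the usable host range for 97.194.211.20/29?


Network: 97.194.211.16
Broadcast: 97.194.211.23
First usable = network + 1
Last usable = broadcast - 1
Range: 97.194.211.17 to 97.194.211.22


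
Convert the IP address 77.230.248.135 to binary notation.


77 = 01001101
230 = 11100110
248 = 11111000
135 = 10000111
Binary: 01001101.11100110.11111000.10000111


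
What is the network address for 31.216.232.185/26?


IP:   00011111.11011000.11101000.10111001
Mask: 11111111.11111111.11111111.11000000
AND operation:
Net:  00011111.11011000.11101000.10000000
Network: 31.216.232.128/26


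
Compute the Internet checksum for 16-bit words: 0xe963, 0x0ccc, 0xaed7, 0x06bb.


Sum all words (with carry folding):
+ 0xe963 = 0xe963
+ 0x0ccc = 0xf62f
+ 0xaed7 = 0xa507
+ 0x06bb = 0xabc2
One's complement: ~0xabc2
Checksum = 0x543d


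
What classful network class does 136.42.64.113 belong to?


First octet: 136
Binary: 10001000
10xxxxxx -> Class B (128-191)
Class B, default mask 255.255.0.0 (/16)


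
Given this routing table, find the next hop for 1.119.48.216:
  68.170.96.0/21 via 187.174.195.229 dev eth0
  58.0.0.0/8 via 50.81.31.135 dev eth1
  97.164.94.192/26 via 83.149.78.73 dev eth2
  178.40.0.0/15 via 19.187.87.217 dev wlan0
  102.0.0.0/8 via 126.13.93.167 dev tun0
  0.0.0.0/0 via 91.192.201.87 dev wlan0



Longest prefix match for 1.119.48.216:
  /21 68.170.96.0: no
  /8 58.0.0.0: no
  /26 97.164.94.192: no
  /15 178.40.0.0: no
  /8 102.0.0.0: no
  /0 0.0.0.0: MATCH
Selected: next-hop 91.192.201.87 via wlan0 (matched /0)


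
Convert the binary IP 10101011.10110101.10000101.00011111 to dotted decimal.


10101011 = 171
10110101 = 181
10000101 = 133
00011111 = 31
IP: 171.181.133.31


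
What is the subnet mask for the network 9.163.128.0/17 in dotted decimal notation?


/17 means 17 network bits, 15 host bits
Binary: 11111111111111111000000000000000
Mask: 255.255.128.0


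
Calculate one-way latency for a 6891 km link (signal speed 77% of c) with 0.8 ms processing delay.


Speed = 0.77 * 3e5 km/s = 231000 km/s
Propagation delay = 6891 / 231000 = 0.0298 s = 29.8312 ms
Processing delay = 0.8 ms
Total one-way latency = 30.6312 ms


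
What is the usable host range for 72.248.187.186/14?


Network: 72.248.0.0
Broadcast: 72.251.255.255
First usable = network + 1
Last usable = broadcast - 1
Range: 72.248.0.1 to 72.251.255.254


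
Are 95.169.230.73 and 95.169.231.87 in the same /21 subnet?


Mask: 255.255.248.0
95.169.230.73 AND mask = 95.169.224.0
95.169.231.87 AND mask = 95.169.224.0
Yes, same subnet (95.169.224.0)


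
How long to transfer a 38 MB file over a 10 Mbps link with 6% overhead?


Effective throughput = 10 * (1 - 6/100) = 9.4 Mbps
File size in Mb = 38 * 8 = 304 Mb
Time = 304 / 9.4
Time = 32.3404 seconds


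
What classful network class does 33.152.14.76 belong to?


First octet: 33
Binary: 00100001
0xxxxxxx -> Class A (1-126)
Class A, default mask 255.0.0.0 (/8)


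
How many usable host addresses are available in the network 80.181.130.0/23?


Host bits = 32 - 23 = 9
Total addresses = 2^9 = 512
Usable = total - 2 (network and broadcast)
Usable hosts: 510


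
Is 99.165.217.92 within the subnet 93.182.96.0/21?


Subnet network: 93.182.96.0
Test IP AND mask: 99.165.216.0
No, 99.165.217.92 is not in 93.182.96.0/21


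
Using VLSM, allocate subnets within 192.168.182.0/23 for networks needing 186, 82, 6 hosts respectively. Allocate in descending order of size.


186 hosts -> /24 (254 usable): 192.168.182.0/24
82 hosts -> /25 (126 usable): 192.168.183.0/25
6 hosts -> /29 (6 usable): 192.168.183.128/29
Allocation: 192.168.182.0/24 (186 hosts, 254 usable); 192.168.183.0/25 (82 hosts, 126 usable); 192.168.183.128/29 (6 hosts, 6 usable)


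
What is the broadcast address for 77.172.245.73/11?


Network: 77.160.0.0/11
Host bits = 21
Set all host bits to 1:
Broadcast: 77.191.255.255


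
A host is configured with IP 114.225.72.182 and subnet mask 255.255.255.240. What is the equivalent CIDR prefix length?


Binary: 11111111.11111111.11111111.11110000
Count leading 1s
Prefix: /28


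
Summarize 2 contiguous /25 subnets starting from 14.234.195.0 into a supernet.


Original prefix: /25
Number of subnets: 2 = 2^1
New prefix = 25 - 1 = 24
Supernet: 14.234.195.0/24


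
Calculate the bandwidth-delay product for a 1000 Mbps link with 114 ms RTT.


BDP = bandwidth * RTT
= 1000 Mbps * 114 ms
= 1000 * 1e6 * 114 / 1000 bits
= 114000000 bits
= 14250000 bytes
= 13916.0156 KB
BDP = 114000000 bits (14250000 bytes)


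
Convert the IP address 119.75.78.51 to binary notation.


119 = 01110111
75 = 01001011
78 = 01001110
51 = 00110011
Binary: 01110111.01001011.01001110.00110011


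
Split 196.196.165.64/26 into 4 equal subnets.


New prefix = 26 + 2 = 28
Each subnet has 16 addresses
  196.196.165.64/28
  196.196.165.80/28
  196.196.165.96/28
  196.196.165.112/28
Subnets: 196.196.165.64/28, 196.196.165.80/28, 196.196.165.96/28, 196.196.165.112/28


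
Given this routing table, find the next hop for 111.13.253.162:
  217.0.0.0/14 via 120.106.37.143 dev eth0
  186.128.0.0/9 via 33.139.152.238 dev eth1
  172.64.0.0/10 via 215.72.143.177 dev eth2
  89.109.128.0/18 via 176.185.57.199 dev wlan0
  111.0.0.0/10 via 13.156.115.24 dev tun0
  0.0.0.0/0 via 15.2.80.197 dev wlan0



Longest prefix match for 111.13.253.162:
  /14 217.0.0.0: no
  /9 186.128.0.0: no
  /10 172.64.0.0: no
  /18 89.109.128.0: no
  /10 111.0.0.0: MATCH
  /0 0.0.0.0: MATCH
Selected: next-hop 13.156.115.24 via tun0 (matched /10)


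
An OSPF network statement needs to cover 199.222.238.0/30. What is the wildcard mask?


Subnet mask: 255.255.255.252
Wildcard = 255.255.255.255 - subnet mask
255 - 255 = 0
255 - 255 = 0
255 - 255 = 0
255 - 252 = 3
Wildcard: 0.0.0.3


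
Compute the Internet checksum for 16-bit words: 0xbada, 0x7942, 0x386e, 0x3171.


Sum all words (with carry folding):
+ 0xbada = 0xbada
+ 0x7942 = 0x341d
+ 0x386e = 0x6c8b
+ 0x3171 = 0x9dfc
One's complement: ~0x9dfc
Checksum = 0x6203


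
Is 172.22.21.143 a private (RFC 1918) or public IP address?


RFC 1918 private ranges:
  10.0.0.0/8 (10.0.0.0 - 10.255.255.255)
  172.16.0.0/12 (172.16.0.0 - 172.31.255.255)
  192.168.0.0/16 (192.168.0.0 - 192.168.255.255)
Private (in 172.16.0.0/12)


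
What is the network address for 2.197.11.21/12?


IP:   00000010.11000101.00001011.00010101
Mask: 11111111.11110000.00000000.00000000
AND operation:
Net:  00000010.11000000.00000000.00000000
Network: 2.192.0.0/12


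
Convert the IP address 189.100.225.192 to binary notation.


189 = 10111101
100 = 01100100
225 = 11100001
192 = 11000000
Binary: 10111101.01100100.11100001.11000000


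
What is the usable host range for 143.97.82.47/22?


Network: 143.97.80.0
Broadcast: 143.97.83.255
First usable = network + 1
Last usable = broadcast - 1
Range: 143.97.80.1 to 143.97.83.254


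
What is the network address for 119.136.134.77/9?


IP:   01110111.10001000.10000110.01001101
Mask: 11111111.10000000.00000000.00000000
AND operation:
Net:  01110111.10000000.00000000.00000000
Network: 119.128.0.0/9


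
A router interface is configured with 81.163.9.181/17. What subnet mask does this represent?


/17 means 17 network bits, 15 host bits
Binary: 11111111111111111000000000000000
Mask: 255.255.128.0


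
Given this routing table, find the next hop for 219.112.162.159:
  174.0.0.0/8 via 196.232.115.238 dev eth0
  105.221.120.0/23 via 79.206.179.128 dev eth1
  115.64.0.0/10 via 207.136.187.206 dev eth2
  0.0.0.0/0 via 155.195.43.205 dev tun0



Longest prefix match for 219.112.162.159:
  /8 174.0.0.0: no
  /23 105.221.120.0: no
  /10 115.64.0.0: no
  /0 0.0.0.0: MATCH
Selected: next-hop 155.195.43.205 via tun0 (matched /0)
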